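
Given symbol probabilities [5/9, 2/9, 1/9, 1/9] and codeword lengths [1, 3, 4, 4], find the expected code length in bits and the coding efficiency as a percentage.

Average length L = Σ p_i × l_i = 2.1111 bits
Entropy H = 1.6577 bits
Efficiency η = H/L × 100% = 78.52%


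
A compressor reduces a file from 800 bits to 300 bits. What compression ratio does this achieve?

Compression ratio = Original / Compressed
= 800 / 300 = 2.67:1


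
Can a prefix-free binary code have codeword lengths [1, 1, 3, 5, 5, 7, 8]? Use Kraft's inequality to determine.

Kraft inequality: Σ 2^(-l_i) ≤ 1 for prefix-free code
Calculating: 2^(-1) + 2^(-1) + 2^(-3) + 2^(-5) + 2^(-5) + 2^(-7) + 2^(-8)
= 0.5 + 0.5 + 0.125 + 0.03125 + 0.03125 + 0.0078125 + 0.00390625
= 1.1992
Since 1.1992 > 1, prefix-free code does not exist


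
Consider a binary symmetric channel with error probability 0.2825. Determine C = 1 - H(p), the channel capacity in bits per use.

For BSC with error probability p:
C = 1 - H(p) where H(p) is binary entropy
H(0.2825) = -0.2825 × log₂(0.2825) - 0.7175 × log₂(0.7175)
H(p) = 0.8588
C = 1 - 0.8588 = 0.1412 bits/use


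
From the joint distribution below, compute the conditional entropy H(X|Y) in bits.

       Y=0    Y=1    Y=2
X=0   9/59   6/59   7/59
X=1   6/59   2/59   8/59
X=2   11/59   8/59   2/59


H(X|Y) = Σ_y p(y) H(X|Y=y)
  p(Y=0) = 26/59, H(X|Y=0) = 1.5430
  p(Y=1) = 16/59, H(X|Y=1) = 1.4056
  p(Y=2) = 17/59, H(X|Y=2) = 1.4021
H(X|Y) = 0.4407×1.5430 + 0.2712×1.4056 + 0.2881×1.4021 = 1.4652 bits


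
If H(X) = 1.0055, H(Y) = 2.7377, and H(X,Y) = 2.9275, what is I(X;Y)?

I(X;Y) = H(X) + H(Y) - H(X,Y)
I(X;Y) = 1.0055 + 2.7377 - 2.9275 = 0.8157 bits


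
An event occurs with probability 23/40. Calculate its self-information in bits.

Information content I(x) = -log₂(p(x))
I = -log₂(23/40) = -log₂(0.5750)
I = 0.7984 bits


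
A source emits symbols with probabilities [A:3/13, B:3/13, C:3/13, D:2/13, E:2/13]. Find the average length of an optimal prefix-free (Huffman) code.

Huffman tree construction:
Combine smallest probabilities repeatedly
Resulting codes:
  A: 00 (length 2)
  B: 01 (length 2)
  C: 10 (length 2)
  D: 110 (length 3)
  E: 111 (length 3)
Average length = Σ p(s) × length(s) = 2.3077 bits


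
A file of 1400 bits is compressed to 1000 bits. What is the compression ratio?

Compression ratio = Original / Compressed
= 1400 / 1000 = 1.40:1


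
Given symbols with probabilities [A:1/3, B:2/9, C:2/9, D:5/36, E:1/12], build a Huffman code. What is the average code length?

Huffman tree construction:
Combine smallest probabilities repeatedly
Resulting codes:
  A: 11 (length 2)
  B: 00 (length 2)
  C: 01 (length 2)
  D: 101 (length 3)
  E: 100 (length 3)
Average length = Σ p(s) × length(s) = 2.2222 bits


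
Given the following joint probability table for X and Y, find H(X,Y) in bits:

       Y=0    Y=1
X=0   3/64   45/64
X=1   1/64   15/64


H(X,Y) = -Σ p(x,y) log₂ p(x,y)
  p(0,0)=3/64: -0.0469 × log₂(0.0469) = 0.2070
  p(0,1)=45/64: -0.7031 × log₂(0.7031) = 0.3573
  p(1,0)=1/64: -0.0156 × log₂(0.0156) = 0.0938
  p(1,1)=15/64: -0.2344 × log₂(0.2344) = 0.4906
H(X,Y) = 1.1486 bits


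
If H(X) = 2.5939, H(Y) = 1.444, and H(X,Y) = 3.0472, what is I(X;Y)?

I(X;Y) = H(X) + H(Y) - H(X,Y)
I(X;Y) = 2.5939 + 1.444 - 3.0472 = 0.9907 bits


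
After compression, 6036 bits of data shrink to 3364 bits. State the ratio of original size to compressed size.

Compression ratio = Original / Compressed
= 6036 / 3364 = 1.79:1


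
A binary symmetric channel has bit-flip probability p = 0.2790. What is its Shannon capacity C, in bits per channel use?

For BSC with error probability p:
C = 1 - H(p) where H(p) is binary entropy
H(0.2790) = -0.2790 × log₂(0.2790) - 0.7210 × log₂(0.7210)
H(p) = 0.8541
C = 1 - 0.8541 = 0.1459 bits/use


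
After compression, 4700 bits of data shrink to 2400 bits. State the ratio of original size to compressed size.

Compression ratio = Original / Compressed
= 4700 / 2400 = 1.96:1


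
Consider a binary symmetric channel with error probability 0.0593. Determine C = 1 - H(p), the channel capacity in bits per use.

For BSC with error probability p:
C = 1 - H(p) where H(p) is binary entropy
H(0.0593) = -0.0593 × log₂(0.0593) - 0.9407 × log₂(0.9407)
H(p) = 0.3247
C = 1 - 0.3247 = 0.6753 bits/use


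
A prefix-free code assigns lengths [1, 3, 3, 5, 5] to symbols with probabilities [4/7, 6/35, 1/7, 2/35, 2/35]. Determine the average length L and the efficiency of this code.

Average length L = Σ p_i × l_i = 2.0857 bits
Entropy H = 1.7705 bits
Efficiency η = H/L × 100% = 84.89%


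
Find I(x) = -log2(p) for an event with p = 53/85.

Information content I(x) = -log₂(p(x))
I = -log₂(53/85) = -log₂(0.6235)
I = 0.6815 bits


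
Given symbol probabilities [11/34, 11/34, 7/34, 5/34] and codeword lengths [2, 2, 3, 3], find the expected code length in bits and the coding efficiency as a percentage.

Average length L = Σ p_i × l_i = 2.3529 bits
Entropy H = 1.9296 bits
Efficiency η = H/L × 100% = 82.01%


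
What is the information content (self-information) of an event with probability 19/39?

Information content I(x) = -log₂(p(x))
I = -log₂(19/39) = -log₂(0.4872)
I = 1.0375 bits


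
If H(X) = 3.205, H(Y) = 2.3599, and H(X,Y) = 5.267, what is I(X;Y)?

I(X;Y) = H(X) + H(Y) - H(X,Y)
I(X;Y) = 3.205 + 2.3599 - 5.267 = 0.2979 bits


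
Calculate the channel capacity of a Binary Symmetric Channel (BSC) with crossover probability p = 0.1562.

For BSC with error probability p:
C = 1 - H(p) where H(p) is binary entropy
H(0.1562) = -0.1562 × log₂(0.1562) - 0.8438 × log₂(0.8438)
H(p) = 0.6251
C = 1 - 0.6251 = 0.3749 bits/use


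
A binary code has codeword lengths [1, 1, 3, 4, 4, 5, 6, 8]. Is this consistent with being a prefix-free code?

Kraft inequality: Σ 2^(-l_i) ≤ 1 for prefix-free code
Calculating: 2^(-1) + 2^(-1) + 2^(-3) + 2^(-4) + 2^(-4) + 2^(-5) + 2^(-6) + 2^(-8)
= 0.5 + 0.5 + 0.125 + 0.0625 + 0.0625 + 0.03125 + 0.015625 + 0.00390625
= 1.3008
Since 1.3008 > 1, prefix-free code does not exist


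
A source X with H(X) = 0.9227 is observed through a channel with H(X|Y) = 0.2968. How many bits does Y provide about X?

I(X;Y) = H(X) - H(X|Y)
I(X;Y) = 0.9227 - 0.2968 = 0.6259 bits


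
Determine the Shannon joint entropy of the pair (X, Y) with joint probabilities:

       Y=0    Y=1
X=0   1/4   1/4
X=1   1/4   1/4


H(X,Y) = -Σ p(x,y) log₂ p(x,y)
  p(0,0)=1/4: -0.2500 × log₂(0.2500) = 0.5000
  p(0,1)=1/4: -0.2500 × log₂(0.2500) = 0.5000
  p(1,0)=1/4: -0.2500 × log₂(0.2500) = 0.5000
  p(1,1)=1/4: -0.2500 × log₂(0.2500) = 0.5000
H(X,Y) = 2.0000 bits


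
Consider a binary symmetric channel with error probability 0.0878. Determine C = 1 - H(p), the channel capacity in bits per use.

For BSC with error probability p:
C = 1 - H(p) where H(p) is binary entropy
H(0.0878) = -0.0878 × log₂(0.0878) - 0.9122 × log₂(0.9122)
H(p) = 0.4291
C = 1 - 0.4291 = 0.5709 bits/use


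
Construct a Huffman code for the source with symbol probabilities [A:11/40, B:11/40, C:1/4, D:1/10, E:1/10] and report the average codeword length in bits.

Huffman tree construction:
Combine smallest probabilities repeatedly
Resulting codes:
  A: 10 (length 2)
  B: 11 (length 2)
  C: 01 (length 2)
  D: 000 (length 3)
  E: 001 (length 3)
Average length = Σ p(s) × length(s) = 2.2000 bits


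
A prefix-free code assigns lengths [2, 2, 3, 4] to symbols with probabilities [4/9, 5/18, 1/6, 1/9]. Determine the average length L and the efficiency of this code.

Average length L = Σ p_i × l_i = 2.3889 bits
Entropy H = 1.8163 bits
Efficiency η = H/L × 100% = 76.03%


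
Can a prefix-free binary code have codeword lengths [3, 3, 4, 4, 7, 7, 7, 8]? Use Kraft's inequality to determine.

Kraft inequality: Σ 2^(-l_i) ≤ 1 for prefix-free code
Calculating: 2^(-3) + 2^(-3) + 2^(-4) + 2^(-4) + 2^(-7) + 2^(-7) + 2^(-7) + 2^(-8)
= 0.125 + 0.125 + 0.0625 + 0.0625 + 0.0078125 + 0.0078125 + 0.0078125 + 0.00390625
= 0.4023
Since 0.4023 ≤ 1, prefix-free code exists


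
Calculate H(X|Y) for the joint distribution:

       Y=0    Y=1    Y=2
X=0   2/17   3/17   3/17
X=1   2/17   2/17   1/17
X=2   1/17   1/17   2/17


H(X|Y) = Σ_y p(y) H(X|Y=y)
  p(Y=0) = 5/17, H(X|Y=0) = 1.5219
  p(Y=1) = 6/17, H(X|Y=1) = 1.4591
  p(Y=2) = 6/17, H(X|Y=2) = 1.4591
H(X|Y) = 0.2941×1.5219 + 0.3529×1.4591 + 0.3529×1.4591 = 1.4776 bits


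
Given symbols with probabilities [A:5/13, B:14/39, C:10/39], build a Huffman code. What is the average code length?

Huffman tree construction:
Combine smallest probabilities repeatedly
Resulting codes:
  A: 0 (length 1)
  B: 11 (length 2)
  C: 10 (length 2)
Average length = Σ p(s) × length(s) = 1.6154 bits


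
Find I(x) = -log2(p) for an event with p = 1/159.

Information content I(x) = -log₂(p(x))
I = -log₂(1/159) = -log₂(0.0063)
I = 7.3129 bits


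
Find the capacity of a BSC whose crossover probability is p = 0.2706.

For BSC with error probability p:
C = 1 - H(p) where H(p) is binary entropy
H(0.2706) = -0.2706 × log₂(0.2706) - 0.7294 × log₂(0.7294)
H(p) = 0.8423
C = 1 - 0.8423 = 0.1577 bits/use


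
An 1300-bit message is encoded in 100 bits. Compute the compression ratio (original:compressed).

Compression ratio = Original / Compressed
= 1300 / 100 = 13.00:1


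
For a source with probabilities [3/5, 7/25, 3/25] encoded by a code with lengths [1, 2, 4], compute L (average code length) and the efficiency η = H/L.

Average length L = Σ p_i × l_i = 1.6400 bits
Entropy H = 1.3235 bits
Efficiency η = H/L × 100% = 80.70%


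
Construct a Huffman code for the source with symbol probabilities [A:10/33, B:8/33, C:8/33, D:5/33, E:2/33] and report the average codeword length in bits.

Huffman tree construction:
Combine smallest probabilities repeatedly
Resulting codes:
  A: 11 (length 2)
  B: 01 (length 2)
  C: 10 (length 2)
  D: 001 (length 3)
  E: 000 (length 3)
Average length = Σ p(s) × length(s) = 2.2121 bits


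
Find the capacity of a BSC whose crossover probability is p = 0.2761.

For BSC with error probability p:
C = 1 - H(p) where H(p) is binary entropy
H(0.2761) = -0.2761 × log₂(0.2761) - 0.7239 × log₂(0.7239)
H(p) = 0.8501
C = 1 - 0.8501 = 0.1499 bits/use


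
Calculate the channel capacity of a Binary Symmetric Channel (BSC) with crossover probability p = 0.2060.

For BSC with error probability p:
C = 1 - H(p) where H(p) is binary entropy
H(0.2060) = -0.2060 × log₂(0.2060) - 0.7940 × log₂(0.7940)
H(p) = 0.7338
C = 1 - 0.7338 = 0.2662 bits/use


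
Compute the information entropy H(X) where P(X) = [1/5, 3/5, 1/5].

H(X) = -Σ p(x) log₂ p(x)
  -1/5 × log₂(1/5) = 0.4644
  -3/5 × log₂(3/5) = 0.4422
  -1/5 × log₂(1/5) = 0.4644
H(X) = 1.3710 bits


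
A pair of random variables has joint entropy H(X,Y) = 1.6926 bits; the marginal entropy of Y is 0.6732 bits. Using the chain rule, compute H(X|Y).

Chain rule: H(X,Y) = H(X|Y) + H(Y)
H(X|Y) = H(X,Y) - H(Y) = 1.6926 - 0.6732 = 1.0194 bits


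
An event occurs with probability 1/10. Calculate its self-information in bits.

Information content I(x) = -log₂(p(x))
I = -log₂(1/10) = -log₂(0.1000)
I = 3.3219 bits


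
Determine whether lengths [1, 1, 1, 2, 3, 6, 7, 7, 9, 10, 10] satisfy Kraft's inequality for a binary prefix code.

Kraft inequality: Σ 2^(-l_i) ≤ 1 for prefix-free code
Calculating: 2^(-1) + 2^(-1) + 2^(-1) + 2^(-2) + 2^(-3) + 2^(-6) + 2^(-7) + 2^(-7) + 2^(-9) + 2^(-10) + 2^(-10)
= 0.5 + 0.5 + 0.5 + 0.25 + 0.125 + 0.015625 + 0.0078125 + 0.0078125 + 0.001953125 + 0.0009765625 + 0.0009765625
= 1.9102
Since 1.9102 > 1, prefix-free code does not exist


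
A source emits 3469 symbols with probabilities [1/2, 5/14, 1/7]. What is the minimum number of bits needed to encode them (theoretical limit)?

Entropy H = 1.4316 bits/symbol
Minimum bits = H × n = 1.4316 × 3469
= 4966.08 bits


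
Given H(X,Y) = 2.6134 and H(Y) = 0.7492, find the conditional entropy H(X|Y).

Chain rule: H(X,Y) = H(X|Y) + H(Y)
H(X|Y) = H(X,Y) - H(Y) = 2.6134 - 0.7492 = 1.8642 bits


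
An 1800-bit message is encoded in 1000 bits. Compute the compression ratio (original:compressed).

Compression ratio = Original / Compressed
= 1800 / 1000 = 1.80:1


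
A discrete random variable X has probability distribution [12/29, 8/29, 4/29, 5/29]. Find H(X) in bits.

H(X) = -Σ p(x) log₂ p(x)
  -12/29 × log₂(12/29) = 0.5268
  -8/29 × log₂(8/29) = 0.5125
  -4/29 × log₂(4/29) = 0.3942
  -5/29 × log₂(5/29) = 0.4373
H(X) = 1.8708 bits


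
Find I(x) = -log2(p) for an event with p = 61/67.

Information content I(x) = -log₂(p(x))
I = -log₂(61/67) = -log₂(0.9104)
I = 0.1354 bits


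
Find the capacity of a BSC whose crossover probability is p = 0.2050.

For BSC with error probability p:
C = 1 - H(p) where H(p) is binary entropy
H(0.2050) = -0.2050 × log₂(0.2050) - 0.7950 × log₂(0.7950)
H(p) = 0.7318
C = 1 - 0.7318 = 0.2682 bits/use


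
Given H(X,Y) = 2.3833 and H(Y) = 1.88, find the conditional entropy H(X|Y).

Chain rule: H(X,Y) = H(X|Y) + H(Y)
H(X|Y) = H(X,Y) - H(Y) = 2.3833 - 1.88 = 0.5033 bits


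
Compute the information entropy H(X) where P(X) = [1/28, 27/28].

H(X) = -Σ p(x) log₂ p(x)
  -1/28 × log₂(1/28) = 0.1717
  -27/28 × log₂(27/28) = 0.0506
H(X) = 0.2223 bits


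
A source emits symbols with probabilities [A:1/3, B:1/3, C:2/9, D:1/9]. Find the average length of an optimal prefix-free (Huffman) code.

Huffman tree construction:
Combine smallest probabilities repeatedly
Resulting codes:
  A: 10 (length 2)
  B: 11 (length 2)
  C: 01 (length 2)
  D: 00 (length 2)
Average length = Σ p(s) × length(s) = 2.0000 bits


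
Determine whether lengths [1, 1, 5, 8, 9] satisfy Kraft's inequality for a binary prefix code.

Kraft inequality: Σ 2^(-l_i) ≤ 1 for prefix-free code
Calculating: 2^(-1) + 2^(-1) + 2^(-5) + 2^(-8) + 2^(-9)
= 0.5 + 0.5 + 0.03125 + 0.00390625 + 0.001953125
= 1.0371
Since 1.0371 > 1, prefix-free code does not exist


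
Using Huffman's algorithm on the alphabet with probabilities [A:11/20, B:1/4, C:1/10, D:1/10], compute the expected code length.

Huffman tree construction:
Combine smallest probabilities repeatedly
Resulting codes:
  A: 1 (length 1)
  B: 01 (length 2)
  C: 000 (length 3)
  D: 001 (length 3)
Average length = Σ p(s) × length(s) = 1.6500 bits


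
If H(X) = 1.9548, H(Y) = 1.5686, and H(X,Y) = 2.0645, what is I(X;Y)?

I(X;Y) = H(X) + H(Y) - H(X,Y)
I(X;Y) = 1.9548 + 1.5686 - 2.0645 = 1.4589 bits


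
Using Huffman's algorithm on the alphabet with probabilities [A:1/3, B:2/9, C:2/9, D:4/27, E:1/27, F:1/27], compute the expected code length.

Huffman tree construction:
Combine smallest probabilities repeatedly
Resulting codes:
  A: 11 (length 2)
  B: 00 (length 2)
  C: 01 (length 2)
  D: 101 (length 3)
  E: 1000 (length 4)
  F: 1001 (length 4)
Average length = Σ p(s) × length(s) = 2.2963 bits


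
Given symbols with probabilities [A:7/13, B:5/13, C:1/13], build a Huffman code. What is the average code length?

Huffman tree construction:
Combine smallest probabilities repeatedly
Resulting codes:
  A: 1 (length 1)
  B: 01 (length 2)
  C: 00 (length 2)
Average length = Σ p(s) × length(s) = 1.4615 bits


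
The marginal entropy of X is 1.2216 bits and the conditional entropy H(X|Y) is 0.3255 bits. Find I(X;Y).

I(X;Y) = H(X) - H(X|Y)
I(X;Y) = 1.2216 - 0.3255 = 0.8961 bits


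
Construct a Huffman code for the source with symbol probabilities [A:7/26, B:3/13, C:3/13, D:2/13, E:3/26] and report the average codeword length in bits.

Huffman tree construction:
Combine smallest probabilities repeatedly
Resulting codes:
  A: 10 (length 2)
  B: 00 (length 2)
  C: 01 (length 2)
  D: 111 (length 3)
  E: 110 (length 3)
Average length = Σ p(s) × length(s) = 2.2692 bits


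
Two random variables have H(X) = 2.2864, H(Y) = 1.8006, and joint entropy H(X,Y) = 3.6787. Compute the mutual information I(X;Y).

I(X;Y) = H(X) + H(Y) - H(X,Y)
I(X;Y) = 2.2864 + 1.8006 - 3.6787 = 0.4083 bits


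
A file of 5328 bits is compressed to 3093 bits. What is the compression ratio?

Compression ratio = Original / Compressed
= 5328 / 3093 = 1.72:1


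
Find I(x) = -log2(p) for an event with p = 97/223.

Information content I(x) = -log₂(p(x))
I = -log₂(97/223) = -log₂(0.4350)
I = 1.2010 bits


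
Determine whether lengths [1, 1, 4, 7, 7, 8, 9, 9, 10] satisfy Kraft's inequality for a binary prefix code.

Kraft inequality: Σ 2^(-l_i) ≤ 1 for prefix-free code
Calculating: 2^(-1) + 2^(-1) + 2^(-4) + 2^(-7) + 2^(-7) + 2^(-8) + 2^(-9) + 2^(-9) + 2^(-10)
= 0.5 + 0.5 + 0.0625 + 0.0078125 + 0.0078125 + 0.00390625 + 0.001953125 + 0.001953125 + 0.0009765625
= 1.0869
Since 1.0869 > 1, prefix-free code does not exist


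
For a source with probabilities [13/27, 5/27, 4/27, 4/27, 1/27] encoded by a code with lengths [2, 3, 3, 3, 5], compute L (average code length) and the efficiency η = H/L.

Average length L = Σ p_i × l_i = 2.5926 bits
Entropy H = 1.9506 bits
Efficiency η = H/L × 100% = 75.24%


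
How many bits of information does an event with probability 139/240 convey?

Information content I(x) = -log₂(p(x))
I = -log₂(139/240) = -log₂(0.5792)
I = 0.7879 bits


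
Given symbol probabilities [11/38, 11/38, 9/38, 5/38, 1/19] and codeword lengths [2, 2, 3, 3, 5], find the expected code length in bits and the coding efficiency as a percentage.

Average length L = Σ p_i × l_i = 2.5263 bits
Entropy H = 2.1362 bits
Efficiency η = H/L × 100% = 84.56%


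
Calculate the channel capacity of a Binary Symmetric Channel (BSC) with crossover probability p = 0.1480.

For BSC with error probability p:
C = 1 - H(p) where H(p) is binary entropy
H(0.1480) = -0.1480 × log₂(0.1480) - 0.8520 × log₂(0.8520)
H(p) = 0.6048
C = 1 - 0.6048 = 0.3952 bits/use


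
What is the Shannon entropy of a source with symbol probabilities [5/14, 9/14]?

H(X) = -Σ p(x) log₂ p(x)
  -5/14 × log₂(5/14) = 0.5305
  -9/14 × log₂(9/14) = 0.4098
H(X) = 0.9403 bits


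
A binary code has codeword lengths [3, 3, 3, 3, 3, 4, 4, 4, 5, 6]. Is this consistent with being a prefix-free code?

Kraft inequality: Σ 2^(-l_i) ≤ 1 for prefix-free code
Calculating: 2^(-3) + 2^(-3) + 2^(-3) + 2^(-3) + 2^(-3) + 2^(-4) + 2^(-4) + 2^(-4) + 2^(-5) + 2^(-6)
= 0.125 + 0.125 + 0.125 + 0.125 + 0.125 + 0.0625 + 0.0625 + 0.0625 + 0.03125 + 0.015625
= 0.8594
Since 0.8594 ≤ 1, prefix-free code exists


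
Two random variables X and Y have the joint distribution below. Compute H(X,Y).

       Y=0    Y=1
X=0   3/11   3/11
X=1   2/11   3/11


H(X,Y) = -Σ p(x,y) log₂ p(x,y)
  p(0,0)=3/11: -0.2727 × log₂(0.2727) = 0.5112
  p(0,1)=3/11: -0.2727 × log₂(0.2727) = 0.5112
  p(1,0)=2/11: -0.1818 × log₂(0.1818) = 0.4472
  p(1,1)=3/11: -0.2727 × log₂(0.2727) = 0.5112
H(X,Y) = 1.9808 bits


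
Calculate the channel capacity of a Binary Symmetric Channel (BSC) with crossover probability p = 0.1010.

For BSC with error probability p:
C = 1 - H(p) where H(p) is binary entropy
H(0.1010) = -0.1010 × log₂(0.1010) - 0.8990 × log₂(0.8990)
H(p) = 0.4722
C = 1 - 0.4722 = 0.5278 bits/use


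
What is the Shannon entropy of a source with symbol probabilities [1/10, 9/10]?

H(X) = -Σ p(x) log₂ p(x)
  -1/10 × log₂(1/10) = 0.3322
  -9/10 × log₂(9/10) = 0.1368
H(X) = 0.4690 bits


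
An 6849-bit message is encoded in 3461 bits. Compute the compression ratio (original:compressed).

Compression ratio = Original / Compressed
= 6849 / 3461 = 1.98:1


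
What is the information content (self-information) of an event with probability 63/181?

Information content I(x) = -log₂(p(x))
I = -log₂(63/181) = -log₂(0.3481)
I = 1.5226 bits


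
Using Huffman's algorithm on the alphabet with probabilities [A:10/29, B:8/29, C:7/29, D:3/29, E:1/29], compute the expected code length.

Huffman tree construction:
Combine smallest probabilities repeatedly
Resulting codes:
  A: 11 (length 2)
  B: 10 (length 2)
  C: 01 (length 2)
  D: 001 (length 3)
  E: 000 (length 3)
Average length = Σ p(s) × length(s) = 2.1379 bits


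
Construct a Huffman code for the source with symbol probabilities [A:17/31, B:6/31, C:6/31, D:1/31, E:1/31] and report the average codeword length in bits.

Huffman tree construction:
Combine smallest probabilities repeatedly
Resulting codes:
  A: 1 (length 1)
  B: 011 (length 3)
  C: 00 (length 2)
  D: 0100 (length 4)
  E: 0101 (length 4)
Average length = Σ p(s) × length(s) = 1.7742 bits


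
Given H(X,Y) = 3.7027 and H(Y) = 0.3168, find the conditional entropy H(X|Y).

Chain rule: H(X,Y) = H(X|Y) + H(Y)
H(X|Y) = H(X,Y) - H(Y) = 3.7027 - 0.3168 = 3.3859 bits


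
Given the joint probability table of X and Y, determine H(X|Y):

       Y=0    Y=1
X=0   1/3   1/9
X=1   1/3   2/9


H(X|Y) = Σ_y p(y) H(X|Y=y)
  p(Y=0) = 2/3, H(X|Y=0) = 1.0000
  p(Y=1) = 1/3, H(X|Y=1) = 0.9183
H(X|Y) = 0.6667×1.0000 + 0.3333×0.9183 = 0.9728 bits


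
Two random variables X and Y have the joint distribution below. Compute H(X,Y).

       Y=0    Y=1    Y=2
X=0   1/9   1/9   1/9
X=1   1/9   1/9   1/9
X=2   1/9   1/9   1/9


H(X,Y) = -Σ p(x,y) log₂ p(x,y)
  p(0,0)=1/9: -0.1111 × log₂(0.1111) = 0.3522
  p(0,1)=1/9: -0.1111 × log₂(0.1111) = 0.3522
  p(0,2)=1/9: -0.1111 × log₂(0.1111) = 0.3522
  p(1,0)=1/9: -0.1111 × log₂(0.1111) = 0.3522
  p(1,1)=1/9: -0.1111 × log₂(0.1111) = 0.3522
  p(1,2)=1/9: -0.1111 × log₂(0.1111) = 0.3522
  p(2,0)=1/9: -0.1111 × log₂(0.1111) = 0.3522
  p(2,1)=1/9: -0.1111 × log₂(0.1111) = 0.3522
  p(2,2)=1/9: -0.1111 × log₂(0.1111) = 0.3522
H(X,Y) = 3.1699 bits


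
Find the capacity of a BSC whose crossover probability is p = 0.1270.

For BSC with error probability p:
C = 1 - H(p) where H(p) is binary entropy
H(0.1270) = -0.1270 × log₂(0.1270) - 0.8730 × log₂(0.8730)
H(p) = 0.5492
C = 1 - 0.5492 = 0.4508 bits/use


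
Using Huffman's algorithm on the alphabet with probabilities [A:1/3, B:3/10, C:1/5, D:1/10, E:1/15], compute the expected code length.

Huffman tree construction:
Combine smallest probabilities repeatedly
Resulting codes:
  A: 11 (length 2)
  B: 10 (length 2)
  C: 01 (length 2)
  D: 001 (length 3)
  E: 000 (length 3)
Average length = Σ p(s) × length(s) = 2.1667 bits


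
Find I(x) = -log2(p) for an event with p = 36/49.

Information content I(x) = -log₂(p(x))
I = -log₂(36/49) = -log₂(0.7347)
I = 0.4448 bits


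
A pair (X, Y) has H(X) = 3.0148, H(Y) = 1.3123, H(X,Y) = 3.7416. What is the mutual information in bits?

I(X;Y) = H(X) + H(Y) - H(X,Y)
I(X;Y) = 3.0148 + 1.3123 - 3.7416 = 0.5855 bits


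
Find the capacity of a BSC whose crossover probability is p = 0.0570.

For BSC with error probability p:
C = 1 - H(p) where H(p) is binary entropy
H(0.0570) = -0.0570 × log₂(0.0570) - 0.9430 × log₂(0.9430)
H(p) = 0.3154
C = 1 - 0.3154 = 0.6846 bits/use


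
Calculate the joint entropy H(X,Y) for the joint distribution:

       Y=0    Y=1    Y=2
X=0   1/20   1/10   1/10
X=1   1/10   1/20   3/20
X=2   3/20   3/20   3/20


H(X,Y) = -Σ p(x,y) log₂ p(x,y)
  p(0,0)=1/20: -0.0500 × log₂(0.0500) = 0.2161
  p(0,1)=1/10: -0.1000 × log₂(0.1000) = 0.3322
  p(0,2)=1/10: -0.1000 × log₂(0.1000) = 0.3322
  p(1,0)=1/10: -0.1000 × log₂(0.1000) = 0.3322
  p(1,1)=1/20: -0.0500 × log₂(0.0500) = 0.2161
  p(1,2)=3/20: -0.1500 × log₂(0.1500) = 0.4105
  p(2,0)=3/20: -0.1500 × log₂(0.1500) = 0.4105
  p(2,1)=3/20: -0.1500 × log₂(0.1500) = 0.4105
  p(2,2)=3/20: -0.1500 × log₂(0.1500) = 0.4105
H(X,Y) = 3.0710 bits


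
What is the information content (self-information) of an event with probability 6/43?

Information content I(x) = -log₂(p(x))
I = -log₂(6/43) = -log₂(0.1395)
I = 2.8413 bits


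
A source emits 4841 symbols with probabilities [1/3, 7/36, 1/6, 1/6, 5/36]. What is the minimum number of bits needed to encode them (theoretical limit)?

Entropy H = 2.2449 bits/symbol
Minimum bits = H × n = 2.2449 × 4841
= 10867.65 bits


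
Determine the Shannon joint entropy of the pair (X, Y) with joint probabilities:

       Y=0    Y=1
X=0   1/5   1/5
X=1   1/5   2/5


H(X,Y) = -Σ p(x,y) log₂ p(x,y)
  p(0,0)=1/5: -0.2000 × log₂(0.2000) = 0.4644
  p(0,1)=1/5: -0.2000 × log₂(0.2000) = 0.4644
  p(1,0)=1/5: -0.2000 × log₂(0.2000) = 0.4644
  p(1,1)=2/5: -0.4000 × log₂(0.4000) = 0.5288
H(X,Y) = 1.9219 bits


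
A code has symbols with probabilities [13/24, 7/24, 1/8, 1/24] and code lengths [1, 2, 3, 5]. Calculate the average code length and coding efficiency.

Average length L = Σ p_i × l_i = 1.7083 bits
Entropy H = 1.5636 bits
Efficiency η = H/L × 100% = 91.53%


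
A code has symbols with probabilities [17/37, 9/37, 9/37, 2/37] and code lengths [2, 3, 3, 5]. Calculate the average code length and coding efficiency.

Average length L = Σ p_i × l_i = 2.6486 bits
Entropy H = 1.7353 bits
Efficiency η = H/L × 100% = 65.51%


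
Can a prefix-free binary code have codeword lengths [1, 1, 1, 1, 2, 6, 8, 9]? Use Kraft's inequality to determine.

Kraft inequality: Σ 2^(-l_i) ≤ 1 for prefix-free code
Calculating: 2^(-1) + 2^(-1) + 2^(-1) + 2^(-1) + 2^(-2) + 2^(-6) + 2^(-8) + 2^(-9)
= 0.5 + 0.5 + 0.5 + 0.5 + 0.25 + 0.015625 + 0.00390625 + 0.001953125
= 2.2715
Since 2.2715 > 1, prefix-free code does not exist


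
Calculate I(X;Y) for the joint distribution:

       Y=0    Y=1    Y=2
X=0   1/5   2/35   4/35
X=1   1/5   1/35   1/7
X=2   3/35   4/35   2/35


H(X) = 1.5653, H(Y) = 1.4952, H(X,Y) = 2.9674
I(X;Y) = H(X) + H(Y) - H(X,Y) = 0.0931 bits


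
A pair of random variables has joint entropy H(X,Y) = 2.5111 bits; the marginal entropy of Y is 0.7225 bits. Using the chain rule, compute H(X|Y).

Chain rule: H(X,Y) = H(X|Y) + H(Y)
H(X|Y) = H(X,Y) - H(Y) = 2.5111 - 0.7225 = 1.7886 bits


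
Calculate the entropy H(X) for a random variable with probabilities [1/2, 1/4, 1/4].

H(X) = -Σ p(x) log₂ p(x)
  -1/2 × log₂(1/2) = 0.5000
  -1/4 × log₂(1/4) = 0.5000
  -1/4 × log₂(1/4) = 0.5000
H(X) = 1.5000 bits


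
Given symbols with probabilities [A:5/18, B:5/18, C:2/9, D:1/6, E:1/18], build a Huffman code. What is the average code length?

Huffman tree construction:
Combine smallest probabilities repeatedly
Resulting codes:
  A: 10 (length 2)
  B: 11 (length 2)
  C: 00 (length 2)
  D: 011 (length 3)
  E: 010 (length 3)
Average length = Σ p(s) × length(s) = 2.2222 bits


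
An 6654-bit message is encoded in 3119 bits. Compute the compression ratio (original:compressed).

Compression ratio = Original / Compressed
= 6654 / 3119 = 2.13:1


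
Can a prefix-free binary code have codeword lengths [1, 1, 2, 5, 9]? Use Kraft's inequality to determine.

Kraft inequality: Σ 2^(-l_i) ≤ 1 for prefix-free code
Calculating: 2^(-1) + 2^(-1) + 2^(-2) + 2^(-5) + 2^(-9)
= 0.5 + 0.5 + 0.25 + 0.03125 + 0.001953125
= 1.2832
Since 1.2832 > 1, prefix-free code does not exist


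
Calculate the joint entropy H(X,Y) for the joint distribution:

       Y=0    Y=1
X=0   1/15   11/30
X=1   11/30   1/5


H(X,Y) = -Σ p(x,y) log₂ p(x,y)
  p(0,0)=1/15: -0.0667 × log₂(0.0667) = 0.2605
  p(0,1)=11/30: -0.3667 × log₂(0.3667) = 0.5307
  p(1,0)=11/30: -0.3667 × log₂(0.3667) = 0.5307
  p(1,1)=1/5: -0.2000 × log₂(0.2000) = 0.4644
H(X,Y) = 1.7863 bits


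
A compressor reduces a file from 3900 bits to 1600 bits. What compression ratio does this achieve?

Compression ratio = Original / Compressed
= 3900 / 1600 = 2.44:1


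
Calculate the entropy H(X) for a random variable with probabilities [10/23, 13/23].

H(X) = -Σ p(x) log₂ p(x)
  -10/23 × log₂(10/23) = 0.5224
  -13/23 × log₂(13/23) = 0.4652
H(X) = 0.9877 bits


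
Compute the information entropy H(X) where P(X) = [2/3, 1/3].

H(X) = -Σ p(x) log₂ p(x)
  -2/3 × log₂(2/3) = 0.3900
  -1/3 × log₂(1/3) = 0.5283
H(X) = 0.9183 bits


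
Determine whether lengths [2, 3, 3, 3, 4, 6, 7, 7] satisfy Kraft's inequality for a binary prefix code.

Kraft inequality: Σ 2^(-l_i) ≤ 1 for prefix-free code
Calculating: 2^(-2) + 2^(-3) + 2^(-3) + 2^(-3) + 2^(-4) + 2^(-6) + 2^(-7) + 2^(-7)
= 0.25 + 0.125 + 0.125 + 0.125 + 0.0625 + 0.015625 + 0.0078125 + 0.0078125
= 0.7188
Since 0.7188 ≤ 1, prefix-free code exists


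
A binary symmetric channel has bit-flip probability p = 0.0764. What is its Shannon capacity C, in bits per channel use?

For BSC with error probability p:
C = 1 - H(p) where H(p) is binary entropy
H(0.0764) = -0.0764 × log₂(0.0764) - 0.9236 × log₂(0.9236)
H(p) = 0.3894
C = 1 - 0.3894 = 0.6106 bits/use


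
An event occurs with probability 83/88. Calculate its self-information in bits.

Information content I(x) = -log₂(p(x))
I = -log₂(83/88) = -log₂(0.9432)
I = 0.0844 bits


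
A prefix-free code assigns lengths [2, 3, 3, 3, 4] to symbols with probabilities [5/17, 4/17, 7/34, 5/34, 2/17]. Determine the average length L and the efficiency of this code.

Average length L = Σ p_i × l_i = 2.8235 bits
Entropy H = 2.2498 bits
Efficiency η = H/L × 100% = 79.68%


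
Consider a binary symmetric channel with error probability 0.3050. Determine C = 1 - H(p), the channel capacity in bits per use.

For BSC with error probability p:
C = 1 - H(p) where H(p) is binary entropy
H(0.3050) = -0.3050 × log₂(0.3050) - 0.6950 × log₂(0.6950)
H(p) = 0.8873
C = 1 - 0.8873 = 0.1127 bits/use


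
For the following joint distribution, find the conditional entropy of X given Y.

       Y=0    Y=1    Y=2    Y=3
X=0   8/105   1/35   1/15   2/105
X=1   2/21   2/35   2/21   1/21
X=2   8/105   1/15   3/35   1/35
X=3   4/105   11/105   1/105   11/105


H(X|Y) = Σ_y p(y) H(X|Y=y)
  p(Y=0) = 2/7, H(X|Y=0) = 1.9329
  p(Y=1) = 9/35, H(X|Y=1) = 1.8671
  p(Y=2) = 9/35, H(X|Y=2) = 1.7401
  p(Y=3) = 1/5, H(X|Y=3) = 1.7057
H(X|Y) = 0.2857×1.9329 + 0.2571×1.8671 + 0.2571×1.7401 + 0.2000×1.7057 = 1.8210 bits


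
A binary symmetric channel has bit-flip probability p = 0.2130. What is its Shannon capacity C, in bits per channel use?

For BSC with error probability p:
C = 1 - H(p) where H(p) is binary entropy
H(0.2130) = -0.2130 × log₂(0.2130) - 0.7870 × log₂(0.7870)
H(p) = 0.7472
C = 1 - 0.7472 = 0.2528 bits/use


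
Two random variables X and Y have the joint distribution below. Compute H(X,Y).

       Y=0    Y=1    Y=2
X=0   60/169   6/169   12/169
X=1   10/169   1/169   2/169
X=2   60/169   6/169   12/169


H(X,Y) = -Σ p(x,y) log₂ p(x,y)
  p(0,0)=60/169: -0.3550 × log₂(0.3550) = 0.5304
  p(0,1)=6/169: -0.0355 × log₂(0.0355) = 0.1710
  p(0,2)=12/169: -0.0710 × log₂(0.0710) = 0.2710
  p(1,0)=10/169: -0.0592 × log₂(0.0592) = 0.2414
  p(1,1)=1/169: -0.0059 × log₂(0.0059) = 0.0438
  p(1,2)=2/169: -0.0118 × log₂(0.0118) = 0.0758
  p(2,0)=60/169: -0.3550 × log₂(0.3550) = 0.5304
  p(2,1)=6/169: -0.0355 × log₂(0.0355) = 0.1710
  p(2,2)=12/169: -0.0710 × log₂(0.0710) = 0.2710
H(X,Y) = 2.3056 bits


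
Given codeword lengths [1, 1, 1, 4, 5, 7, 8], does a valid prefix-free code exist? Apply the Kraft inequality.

Kraft inequality: Σ 2^(-l_i) ≤ 1 for prefix-free code
Calculating: 2^(-1) + 2^(-1) + 2^(-1) + 2^(-4) + 2^(-5) + 2^(-7) + 2^(-8)
= 0.5 + 0.5 + 0.5 + 0.0625 + 0.03125 + 0.0078125 + 0.00390625
= 1.6055
Since 1.6055 > 1, prefix-free code does not exist


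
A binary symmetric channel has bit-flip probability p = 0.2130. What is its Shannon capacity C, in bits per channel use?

For BSC with error probability p:
C = 1 - H(p) where H(p) is binary entropy
H(0.2130) = -0.2130 × log₂(0.2130) - 0.7870 × log₂(0.7870)
H(p) = 0.7472
C = 1 - 0.7472 = 0.2528 bits/use


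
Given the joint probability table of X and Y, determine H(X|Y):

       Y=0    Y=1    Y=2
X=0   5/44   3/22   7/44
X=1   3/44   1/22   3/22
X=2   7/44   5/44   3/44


H(X|Y) = Σ_y p(y) H(X|Y=y)
  p(Y=0) = 15/44, H(X|Y=0) = 1.5058
  p(Y=1) = 13/44, H(X|Y=1) = 1.4605
  p(Y=2) = 4/11, H(X|Y=2) = 1.5052
H(X|Y) = 0.3409×1.5058 + 0.2955×1.4605 + 0.3636×1.5052 = 1.4922 bits


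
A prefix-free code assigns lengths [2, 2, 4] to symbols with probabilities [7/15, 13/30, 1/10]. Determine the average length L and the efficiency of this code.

Average length L = Σ p_i × l_i = 2.2000 bits
Entropy H = 1.3681 bits
Efficiency η = H/L × 100% = 62.19%


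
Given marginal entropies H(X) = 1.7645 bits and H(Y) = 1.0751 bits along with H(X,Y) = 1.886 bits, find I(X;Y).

I(X;Y) = H(X) + H(Y) - H(X,Y)
I(X;Y) = 1.7645 + 1.0751 - 1.886 = 0.9536 bits


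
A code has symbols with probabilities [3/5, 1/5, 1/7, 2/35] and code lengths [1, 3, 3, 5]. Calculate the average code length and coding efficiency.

Average length L = Σ p_i × l_i = 1.9143 bits
Entropy H = 1.5436 bits
Efficiency η = H/L × 100% = 80.63%


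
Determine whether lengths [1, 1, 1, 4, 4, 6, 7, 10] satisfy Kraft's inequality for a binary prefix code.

Kraft inequality: Σ 2^(-l_i) ≤ 1 for prefix-free code
Calculating: 2^(-1) + 2^(-1) + 2^(-1) + 2^(-4) + 2^(-4) + 2^(-6) + 2^(-7) + 2^(-10)
= 0.5 + 0.5 + 0.5 + 0.0625 + 0.0625 + 0.015625 + 0.0078125 + 0.0009765625
= 1.6494
Since 1.6494 > 1, prefix-free code does not exist


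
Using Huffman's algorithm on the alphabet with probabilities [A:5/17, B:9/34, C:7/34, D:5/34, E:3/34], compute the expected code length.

Huffman tree construction:
Combine smallest probabilities repeatedly
Resulting codes:
  A: 11 (length 2)
  B: 10 (length 2)
  C: 00 (length 2)
  D: 011 (length 3)
  E: 010 (length 3)
Average length = Σ p(s) × length(s) = 2.2353 bits


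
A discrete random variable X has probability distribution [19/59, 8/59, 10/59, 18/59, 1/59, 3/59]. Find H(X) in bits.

H(X) = -Σ p(x) log₂ p(x)
  -19/59 × log₂(19/59) = 0.5264
  -8/59 × log₂(8/59) = 0.3909
  -10/59 × log₂(10/59) = 0.4340
  -18/59 × log₂(18/59) = 0.5225
  -1/59 × log₂(1/59) = 0.0997
  -3/59 × log₂(3/59) = 0.2185
H(X) = 2.1921 bits


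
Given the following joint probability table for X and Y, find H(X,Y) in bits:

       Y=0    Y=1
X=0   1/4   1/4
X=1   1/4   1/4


H(X,Y) = -Σ p(x,y) log₂ p(x,y)
  p(0,0)=1/4: -0.2500 × log₂(0.2500) = 0.5000
  p(0,1)=1/4: -0.2500 × log₂(0.2500) = 0.5000
  p(1,0)=1/4: -0.2500 × log₂(0.2500) = 0.5000
  p(1,1)=1/4: -0.2500 × log₂(0.2500) = 0.5000
H(X,Y) = 2.0000 bits


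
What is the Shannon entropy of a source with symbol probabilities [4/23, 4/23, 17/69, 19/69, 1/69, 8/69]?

H(X) = -Σ p(x) log₂ p(x)
  -4/23 × log₂(4/23) = 0.4389
  -4/23 × log₂(4/23) = 0.4389
  -17/69 × log₂(17/69) = 0.4979
  -19/69 × log₂(19/69) = 0.5123
  -1/69 × log₂(1/69) = 0.0885
  -8/69 × log₂(8/69) = 0.3604
H(X) = 2.3370 bits


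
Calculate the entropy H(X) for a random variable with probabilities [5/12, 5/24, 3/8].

H(X) = -Σ p(x) log₂ p(x)
  -5/12 × log₂(5/12) = 0.5263
  -5/24 × log₂(5/24) = 0.4715
  -3/8 × log₂(3/8) = 0.5306
H(X) = 1.5284 bits


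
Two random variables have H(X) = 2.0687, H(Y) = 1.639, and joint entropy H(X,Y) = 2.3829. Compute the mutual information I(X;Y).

I(X;Y) = H(X) + H(Y) - H(X,Y)
I(X;Y) = 2.0687 + 1.639 - 2.3829 = 1.3248 bits


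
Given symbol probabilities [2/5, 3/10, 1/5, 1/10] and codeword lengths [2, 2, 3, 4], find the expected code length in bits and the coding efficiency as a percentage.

Average length L = Σ p_i × l_i = 2.4000 bits
Entropy H = 1.8464 bits
Efficiency η = H/L × 100% = 76.93%


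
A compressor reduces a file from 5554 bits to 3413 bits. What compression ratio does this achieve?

Compression ratio = Original / Compressed
= 5554 / 3413 = 1.63:1


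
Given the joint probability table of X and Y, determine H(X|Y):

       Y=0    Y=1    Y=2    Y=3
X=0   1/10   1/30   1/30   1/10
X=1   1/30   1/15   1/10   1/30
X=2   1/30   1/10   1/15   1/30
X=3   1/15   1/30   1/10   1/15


H(X|Y) = Σ_y p(y) H(X|Y=y)
  p(Y=0) = 7/30, H(X|Y=0) = 1.8424
  p(Y=1) = 7/30, H(X|Y=1) = 1.8424
  p(Y=2) = 3/10, H(X|Y=2) = 1.8911
  p(Y=3) = 7/30, H(X|Y=3) = 1.8424
H(X|Y) = 0.2333×1.8424 + 0.2333×1.8424 + 0.3000×1.8911 + 0.2333×1.8424 = 1.8570 bits


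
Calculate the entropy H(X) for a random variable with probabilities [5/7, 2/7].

H(X) = -Σ p(x) log₂ p(x)
  -5/7 × log₂(5/7) = 0.3467
  -2/7 × log₂(2/7) = 0.5164
H(X) = 0.8631 bits


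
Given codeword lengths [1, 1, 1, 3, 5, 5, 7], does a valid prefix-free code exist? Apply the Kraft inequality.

Kraft inequality: Σ 2^(-l_i) ≤ 1 for prefix-free code
Calculating: 2^(-1) + 2^(-1) + 2^(-1) + 2^(-3) + 2^(-5) + 2^(-5) + 2^(-7)
= 0.5 + 0.5 + 0.5 + 0.125 + 0.03125 + 0.03125 + 0.0078125
= 1.6953
Since 1.6953 > 1, prefix-free code does not exist


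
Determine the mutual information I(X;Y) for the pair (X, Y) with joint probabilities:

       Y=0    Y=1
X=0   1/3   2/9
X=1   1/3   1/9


H(X) = 0.9911, H(Y) = 0.9183, H(X,Y) = 1.8911
I(X;Y) = H(X) + H(Y) - H(X,Y) = 0.0183 bits


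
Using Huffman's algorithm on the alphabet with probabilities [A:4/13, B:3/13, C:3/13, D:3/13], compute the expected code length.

Huffman tree construction:
Combine smallest probabilities repeatedly
Resulting codes:
  A: 11 (length 2)
  B: 00 (length 2)
  C: 01 (length 2)
  D: 10 (length 2)
Average length = Σ p(s) × length(s) = 2.0000 bits


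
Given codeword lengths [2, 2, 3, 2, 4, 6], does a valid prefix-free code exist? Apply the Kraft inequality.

Kraft inequality: Σ 2^(-l_i) ≤ 1 for prefix-free code
Calculating: 2^(-2) + 2^(-2) + 2^(-3) + 2^(-2) + 2^(-4) + 2^(-6)
= 0.25 + 0.25 + 0.125 + 0.25 + 0.0625 + 0.015625
= 0.9531
Since 0.9531 ≤ 1, prefix-free code exists


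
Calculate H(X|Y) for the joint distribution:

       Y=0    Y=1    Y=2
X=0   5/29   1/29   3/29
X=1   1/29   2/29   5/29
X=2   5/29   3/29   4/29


H(X|Y) = Σ_y p(y) H(X|Y=y)
  p(Y=0) = 11/29, H(X|Y=0) = 1.3486
  p(Y=1) = 6/29, H(X|Y=1) = 1.4591
  p(Y=2) = 12/29, H(X|Y=2) = 1.5546
H(X|Y) = 0.3793×1.3486 + 0.2069×1.4591 + 0.4138×1.5546 = 1.4567 bits


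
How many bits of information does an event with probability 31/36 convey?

Information content I(x) = -log₂(p(x))
I = -log₂(31/36) = -log₂(0.8611)
I = 0.2157 bits


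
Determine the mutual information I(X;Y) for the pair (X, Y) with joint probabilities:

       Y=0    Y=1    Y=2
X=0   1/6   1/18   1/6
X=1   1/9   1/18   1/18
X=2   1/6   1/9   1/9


H(X) = 1.5420, H(Y) = 1.5305, H(X,Y) = 3.0441
I(X;Y) = H(X) + H(Y) - H(X,Y) = 0.0284 bits


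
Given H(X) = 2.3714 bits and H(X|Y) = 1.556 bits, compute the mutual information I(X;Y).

I(X;Y) = H(X) - H(X|Y)
I(X;Y) = 2.3714 - 1.556 = 0.8154 bits


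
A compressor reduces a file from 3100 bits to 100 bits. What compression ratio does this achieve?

Compression ratio = Original / Compressed
= 3100 / 100 = 31.00:1


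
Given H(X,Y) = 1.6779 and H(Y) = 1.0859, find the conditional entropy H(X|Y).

Chain rule: H(X,Y) = H(X|Y) + H(Y)
H(X|Y) = H(X,Y) - H(Y) = 1.6779 - 1.0859 = 0.592 bits


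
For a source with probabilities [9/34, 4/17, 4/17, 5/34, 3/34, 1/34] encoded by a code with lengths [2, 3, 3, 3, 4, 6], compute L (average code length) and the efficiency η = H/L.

Average length L = Σ p_i × l_i = 2.9118 bits
Entropy H = 2.3553 bits
Efficiency η = H/L × 100% = 80.89%


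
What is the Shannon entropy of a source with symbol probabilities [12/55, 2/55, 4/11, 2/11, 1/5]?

H(X) = -Σ p(x) log₂ p(x)
  -12/55 × log₂(12/55) = 0.4792
  -2/55 × log₂(2/55) = 0.1739
  -4/11 × log₂(4/11) = 0.5307
  -2/11 × log₂(2/11) = 0.4472
  -1/5 × log₂(1/5) = 0.4644
H(X) = 2.0953 bits
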